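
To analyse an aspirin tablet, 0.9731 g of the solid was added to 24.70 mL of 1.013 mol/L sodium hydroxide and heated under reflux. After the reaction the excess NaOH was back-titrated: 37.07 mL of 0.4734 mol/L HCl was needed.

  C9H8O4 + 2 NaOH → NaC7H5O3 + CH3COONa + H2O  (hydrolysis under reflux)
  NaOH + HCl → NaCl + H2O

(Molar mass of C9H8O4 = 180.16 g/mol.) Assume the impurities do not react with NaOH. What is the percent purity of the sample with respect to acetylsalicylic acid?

69.17 %

n(NaOH) added = 0.02470 × 1.013 = 0.02502 mol
n(HCl) used in back-titration = 0.03707 × 0.4734 = 0.01755 mol
n(NaOH) left over = 0.01755 mol (1:1 ratio)
n(NaOH) consumed by analyte = 0.02502 − 0.01755 = 7.472 × 10^-3 mol
From the 1:2 ratio, n(C9H8O4) = 1/2 × 7.472 × 10^-3 = 3.736 × 10^-3 mol
mass of C9H8O4 = 3.736 × 10^-3 × 180.16 = 0.6731 g
% C9H8O4 = 0.6731 / 0.9731 × 100 = 69.17 %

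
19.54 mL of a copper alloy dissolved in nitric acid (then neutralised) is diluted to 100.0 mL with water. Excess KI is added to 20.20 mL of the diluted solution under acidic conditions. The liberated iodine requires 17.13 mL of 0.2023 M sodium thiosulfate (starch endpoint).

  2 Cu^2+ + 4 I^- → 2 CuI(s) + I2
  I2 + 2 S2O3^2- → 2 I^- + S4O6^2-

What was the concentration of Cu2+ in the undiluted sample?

n(S2O3^2-) = 0.01713 × 0.2023 = 3.465 × 10^-3 mol
n(I2) = n(S2O3^2-)/2 = 1.733 × 10^-3 mol
From the 2:1 ratio, n(Cu2+) in the aliquot = 2/1 × 1.733 × 10^-3 = 3.465 × 10^-3 mol
[Cu2+]_dilute = 3.465 × 10^-3 / 0.02020 = 0.1716 mol/L
[Cu2+]_original = 0.1716 × 100.0/19.54 = 0.8780 mol/L

0.8780 M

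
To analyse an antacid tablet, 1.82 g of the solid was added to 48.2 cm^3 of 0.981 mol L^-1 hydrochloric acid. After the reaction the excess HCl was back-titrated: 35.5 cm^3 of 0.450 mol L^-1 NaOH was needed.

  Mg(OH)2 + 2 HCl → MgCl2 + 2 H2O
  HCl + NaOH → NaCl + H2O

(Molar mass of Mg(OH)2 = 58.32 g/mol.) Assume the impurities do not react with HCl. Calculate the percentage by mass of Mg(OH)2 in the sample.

50.2 %

n(HCl) added = 0.0482 × 0.981 = 0.0473 mol
n(NaOH) used in back-titration = 0.0355 × 0.450 = 0.0160 mol
n(HCl) left over = 0.0160 mol (1:1 ratio)
n(HCl) consumed by analyte = 0.0473 − 0.0160 = 0.0313 mol
From the 1:2 ratio, n(Mg(OH)2) = 1/2 × 0.0313 = 0.0157 mol
mass of Mg(OH)2 = 0.0157 × 58.32 = 0.913 g
% Mg(OH)2 = 0.913 / 1.82 × 100 = 50.2 %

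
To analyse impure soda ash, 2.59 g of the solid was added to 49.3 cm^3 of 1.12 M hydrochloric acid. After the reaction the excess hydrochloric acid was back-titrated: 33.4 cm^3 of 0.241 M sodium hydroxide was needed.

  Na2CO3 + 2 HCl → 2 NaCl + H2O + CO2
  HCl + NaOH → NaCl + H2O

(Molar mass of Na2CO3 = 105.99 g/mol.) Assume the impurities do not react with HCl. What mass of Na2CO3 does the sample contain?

n(HCl) added = 0.0493 × 1.12 = 0.0552 mol
n(NaOH) used in back-titration = 0.0334 × 0.241 = 8.05 × 10^-3 mol
n(HCl) left over = 8.05 × 10^-3 mol (1:1 ratio)
n(HCl) consumed by analyte = 0.0552 − 8.05 × 10^-3 = 0.0472 mol
From the 1:2 ratio, n(Na2CO3) = 1/2 × 0.0472 = 0.0236 mol
mass of Na2CO3 = 0.0236 × 105.99 = 2.50 g

2.50 g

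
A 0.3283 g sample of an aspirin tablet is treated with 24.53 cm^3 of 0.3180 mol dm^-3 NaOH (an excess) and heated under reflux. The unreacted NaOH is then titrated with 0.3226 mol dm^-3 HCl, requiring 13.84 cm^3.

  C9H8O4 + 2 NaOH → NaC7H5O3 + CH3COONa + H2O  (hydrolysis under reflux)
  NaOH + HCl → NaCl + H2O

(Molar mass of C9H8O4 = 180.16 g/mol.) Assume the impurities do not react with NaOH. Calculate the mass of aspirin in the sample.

0.3005 g

n(NaOH) added = 0.02453 × 0.3180 = 7.801 × 10^-3 mol
n(HCl) used in back-titration = 0.01384 × 0.3226 = 4.465 × 10^-3 mol
n(NaOH) left over = 4.465 × 10^-3 mol (1:1 ratio)
n(NaOH) consumed by analyte = 7.801 × 10^-3 − 4.465 × 10^-3 = 3.336 × 10^-3 mol
From the 1:2 ratio, n(C9H8O4) = 1/2 × 3.336 × 10^-3 = 1.668 × 10^-3 mol
mass of C9H8O4 = 1.668 × 10^-3 × 180.16 = 0.3005 g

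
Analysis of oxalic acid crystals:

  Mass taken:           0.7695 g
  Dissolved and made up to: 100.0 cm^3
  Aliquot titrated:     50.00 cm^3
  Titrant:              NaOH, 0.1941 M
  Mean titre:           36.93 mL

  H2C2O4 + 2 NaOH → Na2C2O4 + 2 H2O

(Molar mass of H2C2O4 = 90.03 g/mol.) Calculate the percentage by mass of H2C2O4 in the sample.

n(NaOH) per titration = 0.03693 × 0.1941 = 7.168 × 10^-3 mol
From the 1:2 ratio, n(H2C2O4) in each aliquot = 1/2 × 7.168 × 10^-3 = 3.584 × 10^-3 mol
n(H2C2O4) in the whole flask = 3.584 × 10^-3 × 100.0/50.00 = 7.168 × 10^-3 mol
mass of H2C2O4 = 7.168 × 10^-3 × 90.03 = 0.6453 g
% H2C2O4 = 0.6453 / 0.7695 × 100 = 83.87 %

83.87 %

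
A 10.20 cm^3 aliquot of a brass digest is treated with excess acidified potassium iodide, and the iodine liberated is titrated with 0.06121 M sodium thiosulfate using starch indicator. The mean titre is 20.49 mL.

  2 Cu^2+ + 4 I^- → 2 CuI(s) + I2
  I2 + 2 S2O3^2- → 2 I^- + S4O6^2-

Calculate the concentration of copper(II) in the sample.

n(S2O3^2-) = 0.02049 × 0.06121 = 1.254 × 10^-3 mol
n(I2) = n(S2O3^2-)/2 = 6.271 × 10^-4 mol
From the 2:1 ratio, n(Cu2+) in the aliquot = 2/1 × 6.271 × 10^-4 = 1.254 × 10^-3 mol
[Cu2+] = 1.254 × 10^-3 / 0.01020 = 0.1230 mol/L

0.1230 M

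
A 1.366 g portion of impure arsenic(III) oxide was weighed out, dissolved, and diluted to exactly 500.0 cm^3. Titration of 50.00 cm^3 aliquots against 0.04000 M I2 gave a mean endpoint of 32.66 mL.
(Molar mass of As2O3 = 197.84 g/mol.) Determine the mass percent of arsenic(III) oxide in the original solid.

As2O3 + 2 I2 + 2 H2O → As2O5 + 4 HI
n(I2) per titration = 0.03266 × 0.04000 = 1.306 × 10^-3 mol
From the 1:2 ratio, n(As2O3) in each aliquot = 1/2 × 1.306 × 10^-3 = 6.532 × 10^-4 mol
n(As2O3) in the whole flask = 6.532 × 10^-4 × 500.0/50.00 = 6.532 × 10^-3 mol
mass of As2O3 = 6.532 × 10^-3 × 197.84 = 1.292 g
% As2O3 = 1.292 / 1.366 × 100 = 94.60 %

94.60 %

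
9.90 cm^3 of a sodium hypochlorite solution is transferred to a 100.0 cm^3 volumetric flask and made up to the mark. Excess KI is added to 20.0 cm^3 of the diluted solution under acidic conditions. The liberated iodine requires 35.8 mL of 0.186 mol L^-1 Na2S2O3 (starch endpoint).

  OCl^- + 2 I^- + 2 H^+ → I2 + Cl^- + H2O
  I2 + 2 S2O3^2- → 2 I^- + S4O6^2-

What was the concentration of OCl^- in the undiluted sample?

1.68 mol/L

n(S2O3^2-) = 0.0358 × 0.186 = 6.66 × 10^-3 mol
n(I2) = n(S2O3^2-)/2 = 3.33 × 10^-3 mol
n(OCl^-) in the aliquot = 3.33 × 10^-3 mol (1:1 ratio)
[OCl^-]_dilute = 3.33 × 10^-3 / 0.0200 = 0.166 mol/L
[OCl^-]_original = 0.166 × 100.0/9.90 = 1.68 mol/L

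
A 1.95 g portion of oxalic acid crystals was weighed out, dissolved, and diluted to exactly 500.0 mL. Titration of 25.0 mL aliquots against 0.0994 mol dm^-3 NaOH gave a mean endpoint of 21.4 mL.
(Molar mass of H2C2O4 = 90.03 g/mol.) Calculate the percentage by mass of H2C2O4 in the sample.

98.2 %

H2C2O4 + 2 NaOH → Na2C2O4 + 2 H2O
n(NaOH) per titration = 0.0214 × 0.0994 = 2.13 × 10^-3 mol
From the 1:2 ratio, n(H2C2O4) in each aliquot = 1/2 × 2.13 × 10^-3 = 1.06 × 10^-3 mol
n(H2C2O4) in the whole flask = 1.06 × 10^-3 × 500.0/25.0 = 0.0213 mol
mass of H2C2O4 = 0.0213 × 90.03 = 1.92 g
% H2C2O4 = 1.92 / 1.95 × 100 = 98.2 %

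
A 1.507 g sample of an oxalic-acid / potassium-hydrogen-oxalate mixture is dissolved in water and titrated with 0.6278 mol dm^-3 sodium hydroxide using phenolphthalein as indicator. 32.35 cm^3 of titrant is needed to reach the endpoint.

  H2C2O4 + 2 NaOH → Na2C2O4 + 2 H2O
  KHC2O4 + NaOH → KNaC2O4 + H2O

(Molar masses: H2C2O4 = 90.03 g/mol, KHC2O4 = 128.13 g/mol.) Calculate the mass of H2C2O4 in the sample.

n(NaOH) = 0.03235 × 0.6278 = 0.02031 mol
Let x = n(H2C2O4), y = n(KHC2O4).
Titrant: 2x + 1y = 0.02031;  mass: 90.03x + 128.13y = 1.507
Solving, x = 6.589 × 10^-3 mol, y = 7.132 × 10^-3 mol
mass of H2C2O4 = 6.589 × 10^-3 × 90.03 = 0.5932 g

0.5932 g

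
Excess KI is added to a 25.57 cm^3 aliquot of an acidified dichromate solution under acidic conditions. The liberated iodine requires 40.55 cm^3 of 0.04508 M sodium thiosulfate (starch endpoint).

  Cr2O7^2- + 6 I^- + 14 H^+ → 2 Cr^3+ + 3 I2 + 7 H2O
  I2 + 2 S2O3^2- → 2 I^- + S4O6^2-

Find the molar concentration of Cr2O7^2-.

n(S2O3^2-) = 0.04055 × 0.04508 = 1.828 × 10^-3 mol
n(I2) = n(S2O3^2-)/2 = 9.140 × 10^-4 mol
From the 1:3 ratio, n(Cr2O7^2-) in the aliquot = 1/3 × 9.140 × 10^-4 = 3.047 × 10^-4 mol
[Cr2O7^2-] = 3.047 × 10^-4 / 0.02557 = 0.01191 mol/L

0.01191 M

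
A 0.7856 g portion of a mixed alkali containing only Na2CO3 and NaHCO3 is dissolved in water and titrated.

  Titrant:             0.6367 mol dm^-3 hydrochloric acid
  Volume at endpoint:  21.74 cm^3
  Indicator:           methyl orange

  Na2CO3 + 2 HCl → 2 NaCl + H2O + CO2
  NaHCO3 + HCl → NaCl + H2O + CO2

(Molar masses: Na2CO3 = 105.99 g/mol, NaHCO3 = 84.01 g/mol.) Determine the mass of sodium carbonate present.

0.6446 g

n(HCl) = 0.02174 × 0.6367 = 0.01384 mol
Let x = n(Na2CO3), y = n(NaHCO3).
Titrant: 2x + 1y = 0.01384;  mass: 105.99x + 84.01y = 0.7856
Solving, x = 6.082 × 10^-3 mol, y = 1.678 × 10^-3 mol
mass of Na2CO3 = 6.082 × 10^-3 × 105.99 = 0.6446 g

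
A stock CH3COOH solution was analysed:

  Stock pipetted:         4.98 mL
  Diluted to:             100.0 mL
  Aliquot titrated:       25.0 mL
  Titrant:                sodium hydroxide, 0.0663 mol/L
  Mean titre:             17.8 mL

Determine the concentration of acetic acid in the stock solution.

0.948 mol/L

CH3COOH + NaOH → CH3COONa + H2O
n(NaOH) = 0.0178 × 0.0663 = 1.18 × 10^-3 mol
n(CH3COOH) in the aliquot = 1.18 × 10^-3 mol (1:1 ratio)
[CH3COOH]_dilute = 1.18 × 10^-3 / 0.0250 = 0.0472 mol/L
Dilution factor = 100.0 / 4.98 = 20.08
[CH3COOH]_stock = 0.0472 × 20.08 = 0.948 mol/L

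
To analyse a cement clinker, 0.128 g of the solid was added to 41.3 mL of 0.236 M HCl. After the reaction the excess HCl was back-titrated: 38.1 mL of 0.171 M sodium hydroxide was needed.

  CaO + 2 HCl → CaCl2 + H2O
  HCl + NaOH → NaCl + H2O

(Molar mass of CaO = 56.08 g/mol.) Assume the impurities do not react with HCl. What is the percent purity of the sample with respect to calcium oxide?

70.8 %

n(HCl) added = 0.0413 × 0.236 = 9.75 × 10^-3 mol
n(NaOH) used in back-titration = 0.0381 × 0.171 = 6.52 × 10^-3 mol
n(HCl) left over = 6.52 × 10^-3 mol (1:1 ratio)
n(HCl) consumed by analyte = 9.75 × 10^-3 − 6.52 × 10^-3 = 3.23 × 10^-3 mol
From the 1:2 ratio, n(CaO) = 1/2 × 3.23 × 10^-3 = 1.62 × 10^-3 mol
mass of CaO = 1.62 × 10^-3 × 56.08 = 0.0906 g
% CaO = 0.0906 / 0.128 × 100 = 70.8 %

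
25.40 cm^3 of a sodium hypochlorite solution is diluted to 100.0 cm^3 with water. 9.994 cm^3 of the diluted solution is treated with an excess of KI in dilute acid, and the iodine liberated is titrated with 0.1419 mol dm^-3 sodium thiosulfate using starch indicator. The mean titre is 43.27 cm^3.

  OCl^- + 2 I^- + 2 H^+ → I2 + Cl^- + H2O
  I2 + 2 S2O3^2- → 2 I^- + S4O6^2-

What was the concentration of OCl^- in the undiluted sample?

1.209 mol/L

n(S2O3^2-) = 0.04327 × 0.1419 = 6.140 × 10^-3 mol
n(I2) = n(S2O3^2-)/2 = 3.070 × 10^-3 mol
n(OCl^-) in the aliquot = 3.070 × 10^-3 mol (1:1 ratio)
[OCl^-]_dilute = 3.070 × 10^-3 / 0.009994 = 0.3072 mol/L
[OCl^-]_original = 0.3072 × 100.0/25.40 = 1.209 mol/L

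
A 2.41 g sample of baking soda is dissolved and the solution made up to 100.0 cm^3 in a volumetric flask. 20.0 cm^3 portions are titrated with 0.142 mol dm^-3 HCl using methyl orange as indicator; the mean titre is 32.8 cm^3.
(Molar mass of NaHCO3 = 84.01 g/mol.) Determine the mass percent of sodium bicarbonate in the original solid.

81.2 %

NaHCO3 + HCl → NaCl + H2O + CO2
n(HCl) per titration = 0.0328 × 0.142 = 4.66 × 10^-3 mol
n(NaHCO3) in each aliquot = 4.66 × 10^-3 mol (1:1 ratio)
n(NaHCO3) in the whole flask = 4.66 × 10^-3 × 100.0/20.0 = 0.0233 mol
mass of NaHCO3 = 0.0233 × 84.01 = 1.96 g
% NaHCO3 = 1.96 / 2.41 × 100 = 81.2 %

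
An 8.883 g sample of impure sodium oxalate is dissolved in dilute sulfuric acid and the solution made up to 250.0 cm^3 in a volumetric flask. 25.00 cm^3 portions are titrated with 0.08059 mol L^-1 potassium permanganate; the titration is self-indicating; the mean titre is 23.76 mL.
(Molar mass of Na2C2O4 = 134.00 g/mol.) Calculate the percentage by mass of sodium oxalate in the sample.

2 MnO4^- + 5 C2O4^2- + 16 H^+ → 2 Mn^2+ + 10 CO2 + 8 H2O
n(KMnO4) per titration = 0.02376 × 0.08059 = 1.915 × 10^-3 mol
From the 5:2 ratio, n(Na2C2O4) in each aliquot = 5/2 × 1.915 × 10^-3 = 4.787 × 10^-3 mol
n(Na2C2O4) in the whole flask = 4.787 × 10^-3 × 250.0/25.00 = 0.04787 mol
mass of Na2C2O4 = 0.04787 × 134.00 = 6.415 g
% Na2C2O4 = 6.415 / 8.883 × 100 = 72.21 %

72.21 %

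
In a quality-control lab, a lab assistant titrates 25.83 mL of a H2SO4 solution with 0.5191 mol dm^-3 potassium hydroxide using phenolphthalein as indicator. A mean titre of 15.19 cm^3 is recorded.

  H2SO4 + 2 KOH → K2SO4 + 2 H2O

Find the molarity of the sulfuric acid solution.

0.1526 mol/L

n(KOH) = 0.01519 L × 0.5191 mol/L = 7.885 × 10^-3 mol
From the 1:2 mole ratio, n(H2SO4) = 1/2 × 7.885 × 10^-3 = 3.943 × 10^-3 mol
[H2SO4] = 3.943 × 10^-3 mol / 0.02583 L = 0.1526 mol/L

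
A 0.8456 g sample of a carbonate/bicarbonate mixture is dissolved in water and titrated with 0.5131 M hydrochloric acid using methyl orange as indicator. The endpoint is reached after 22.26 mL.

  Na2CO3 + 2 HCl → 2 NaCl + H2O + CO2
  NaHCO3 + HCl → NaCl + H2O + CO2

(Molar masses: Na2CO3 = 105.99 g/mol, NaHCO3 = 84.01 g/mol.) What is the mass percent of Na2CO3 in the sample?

23.02 %

n(HCl) = 0.02226 × 0.5131 = 0.01142 mol
Let x = n(Na2CO3), y = n(NaHCO3).
Titrant: 2x + 1y = 0.01142;  mass: 105.99x + 84.01y = 0.8456
Solving, x = 1.837 × 10^-3 mol, y = 7.748 × 10^-3 mol
mass of Na2CO3 = 1.837 × 10^-3 × 105.99 = 0.1947 g
% Na2CO3 = 0.1947 / 0.8456 × 100 = 23.02 %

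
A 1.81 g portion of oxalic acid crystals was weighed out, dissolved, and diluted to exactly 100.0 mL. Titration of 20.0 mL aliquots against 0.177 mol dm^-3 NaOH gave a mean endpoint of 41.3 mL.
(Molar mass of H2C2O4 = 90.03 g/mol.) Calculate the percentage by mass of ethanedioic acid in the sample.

H2C2O4 + 2 NaOH → Na2C2O4 + 2 H2O
n(NaOH) per titration = 0.0413 × 0.177 = 7.31 × 10^-3 mol
From the 1:2 ratio, n(H2C2O4) in each aliquot = 1/2 × 7.31 × 10^-3 = 3.66 × 10^-3 mol
n(H2C2O4) in the whole flask = 3.66 × 10^-3 × 100.0/20.0 = 0.0183 mol
mass of H2C2O4 = 0.0183 × 90.03 = 1.65 g
% H2C2O4 = 1.65 / 1.81 × 100 = 90.9 %

90.9 %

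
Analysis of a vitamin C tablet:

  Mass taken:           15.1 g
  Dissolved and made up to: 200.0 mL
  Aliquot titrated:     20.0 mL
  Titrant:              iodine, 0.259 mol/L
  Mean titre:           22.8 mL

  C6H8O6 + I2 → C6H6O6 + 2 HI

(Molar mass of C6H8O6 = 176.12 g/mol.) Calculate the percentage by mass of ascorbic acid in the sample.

n(I2) per titration = 0.0228 × 0.259 = 5.91 × 10^-3 mol
n(C6H8O6) in each aliquot = 5.91 × 10^-3 mol (1:1 ratio)
n(C6H8O6) in the whole flask = 5.91 × 10^-3 × 200.0/20.0 = 0.0591 mol
mass of C6H8O6 = 0.0591 × 176.12 = 10.4 g
% C6H8O6 = 10.4 / 15.1 × 100 = 68.9 %

68.9 %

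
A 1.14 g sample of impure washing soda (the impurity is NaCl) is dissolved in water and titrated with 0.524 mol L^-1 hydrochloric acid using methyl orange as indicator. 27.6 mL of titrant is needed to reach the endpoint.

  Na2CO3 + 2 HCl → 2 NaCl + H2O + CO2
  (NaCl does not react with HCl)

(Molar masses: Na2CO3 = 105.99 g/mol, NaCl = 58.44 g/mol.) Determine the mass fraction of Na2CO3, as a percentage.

67.2 %

n(HCl) = 0.0276 × 0.524 = 0.0145 mol
Let x = n(Na2CO3), y = n(NaCl).
Titrant: 2x = 0.0145;  mass: 105.99x + 58.44y = 1.14
Solving, x = 7.23 × 10^-3 mol, y = 6.39 × 10^-3 mol
mass of Na2CO3 = 7.23 × 10^-3 × 105.99 = 0.766 g
% Na2CO3 = 0.766 / 1.14 × 100 = 67.2 %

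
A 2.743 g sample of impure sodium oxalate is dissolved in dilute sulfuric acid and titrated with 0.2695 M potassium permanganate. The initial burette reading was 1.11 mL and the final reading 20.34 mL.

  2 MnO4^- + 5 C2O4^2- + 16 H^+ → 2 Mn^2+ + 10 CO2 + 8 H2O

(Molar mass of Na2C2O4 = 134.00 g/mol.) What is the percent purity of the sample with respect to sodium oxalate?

n(KMnO4) = 0.01923 L × 0.2695 mol/L = 5.182 × 10^-3 mol
From the 5:2 ratio, n(Na2C2O4) = 5/2 × 5.182 × 10^-3 = 0.01296 mol
mass of Na2C2O4 = 0.01296 × 134.00 g/mol = 1.736 g
% Na2C2O4 = 1.736 / 2.743 × 100 = 63.29 %

63.29 %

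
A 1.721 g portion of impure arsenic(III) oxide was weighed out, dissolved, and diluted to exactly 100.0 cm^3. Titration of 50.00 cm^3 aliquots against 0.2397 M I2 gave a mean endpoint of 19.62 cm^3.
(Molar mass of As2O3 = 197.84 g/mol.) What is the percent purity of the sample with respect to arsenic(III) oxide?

As2O3 + 2 I2 + 2 H2O → As2O5 + 4 HI
n(I2) per titration = 0.01962 × 0.2397 = 4.703 × 10^-3 mol
From the 1:2 ratio, n(As2O3) in each aliquot = 1/2 × 4.703 × 10^-3 = 2.351 × 10^-3 mol
n(As2O3) in the whole flask = 2.351 × 10^-3 × 100.0/50.00 = 4.703 × 10^-3 mol
mass of As2O3 = 4.703 × 10^-3 × 197.84 = 0.9304 g
% As2O3 = 0.9304 / 1.721 × 100 = 54.06 %

54.06 %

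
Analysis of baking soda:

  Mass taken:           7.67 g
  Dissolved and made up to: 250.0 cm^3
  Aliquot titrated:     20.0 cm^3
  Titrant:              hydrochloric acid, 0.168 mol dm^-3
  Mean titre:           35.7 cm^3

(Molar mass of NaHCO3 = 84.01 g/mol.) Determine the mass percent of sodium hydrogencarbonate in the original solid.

82.1 %

NaHCO3 + HCl → NaCl + H2O + CO2
n(HCl) per titration = 0.0357 × 0.168 = 6.00 × 10^-3 mol
n(NaHCO3) in each aliquot = 6.00 × 10^-3 mol (1:1 ratio)
n(NaHCO3) in the whole flask = 6.00 × 10^-3 × 250.0/20.0 = 0.0750 mol
mass of NaHCO3 = 0.0750 × 84.01 = 6.30 g
% NaHCO3 = 6.30 / 7.67 × 100 = 82.1 %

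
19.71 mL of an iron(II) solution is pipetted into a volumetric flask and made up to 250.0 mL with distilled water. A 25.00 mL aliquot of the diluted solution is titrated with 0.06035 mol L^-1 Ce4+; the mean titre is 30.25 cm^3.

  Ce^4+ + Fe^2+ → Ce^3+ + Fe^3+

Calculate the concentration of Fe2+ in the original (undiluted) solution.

n(Ce4+) = 0.03025 × 0.06035 = 1.826 × 10^-3 mol
n(Fe2+) in the aliquot = 1.826 × 10^-3 mol (1:1 ratio)
[Fe2+]_dilute = 1.826 × 10^-3 / 0.02500 = 0.07302 mol/L
Dilution factor = 250.0 / 19.71 = 12.68
[Fe2+]_stock = 0.07302 × 12.68 = 0.9262 mol/L

0.9262 mol/L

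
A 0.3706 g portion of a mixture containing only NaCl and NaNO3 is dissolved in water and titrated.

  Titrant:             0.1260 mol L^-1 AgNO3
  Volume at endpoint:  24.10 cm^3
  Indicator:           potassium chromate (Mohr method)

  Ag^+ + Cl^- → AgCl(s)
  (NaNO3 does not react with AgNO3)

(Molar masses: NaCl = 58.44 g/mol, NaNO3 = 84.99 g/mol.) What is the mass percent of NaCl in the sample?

47.88 %

n(AgNO3) = 0.02410 × 0.1260 = 3.037 × 10^-3 mol
Let x = n(NaCl), y = n(NaNO3).
Titrant: 1x = 3.037 × 10^-3;  mass: 58.44x + 84.99y = 0.3706
Solving, x = 3.037 × 10^-3 mol, y = 2.273 × 10^-3 mol
mass of NaCl = 3.037 × 10^-3 × 58.44 = 0.1775 g
% NaCl = 0.1775 / 0.3706 × 100 = 47.88 %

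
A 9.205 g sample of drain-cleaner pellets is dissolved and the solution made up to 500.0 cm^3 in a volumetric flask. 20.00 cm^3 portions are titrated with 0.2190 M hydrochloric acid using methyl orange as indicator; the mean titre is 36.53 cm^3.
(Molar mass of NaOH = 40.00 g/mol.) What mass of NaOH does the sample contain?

NaOH + HCl → NaCl + H2O
n(HCl) per titration = 0.03653 × 0.2190 = 8.000 × 10^-3 mol
n(NaOH) in each aliquot = 8.000 × 10^-3 mol (1:1 ratio)
n(NaOH) in the whole flask = 8.000 × 10^-3 × 500.0/20.00 = 0.2000 mol
mass of NaOH = 0.2000 × 40.00 = 8.000 g

8.000 g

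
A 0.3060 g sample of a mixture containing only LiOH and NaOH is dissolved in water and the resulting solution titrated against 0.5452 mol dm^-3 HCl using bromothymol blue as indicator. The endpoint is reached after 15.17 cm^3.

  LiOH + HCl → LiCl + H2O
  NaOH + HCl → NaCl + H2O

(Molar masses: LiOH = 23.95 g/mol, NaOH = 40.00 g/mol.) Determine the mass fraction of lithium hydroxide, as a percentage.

12.11 %

n(HCl) = 0.01517 × 0.5452 = 8.271 × 10^-3 mol
Let x = n(LiOH), y = n(NaOH).
Titrant: 1x + 1y = 8.271 × 10^-3;  mass: 23.95x + 40.00y = 0.3060
Solving, x = 1.547 × 10^-3 mol, y = 6.724 × 10^-3 mol
mass of LiOH = 1.547 × 10^-3 × 23.95 = 0.03705 g
% LiOH = 0.03705 / 0.3060 × 100 = 12.11 %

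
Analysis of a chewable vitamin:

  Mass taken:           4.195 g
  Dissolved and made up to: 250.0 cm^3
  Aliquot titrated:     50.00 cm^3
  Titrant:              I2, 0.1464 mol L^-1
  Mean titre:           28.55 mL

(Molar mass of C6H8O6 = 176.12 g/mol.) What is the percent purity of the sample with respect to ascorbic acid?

C6H8O6 + I2 → C6H6O6 + 2 HI
n(I2) per titration = 0.02855 × 0.1464 = 4.180 × 10^-3 mol
n(C6H8O6) in each aliquot = 4.180 × 10^-3 mol (1:1 ratio)
n(C6H8O6) in the whole flask = 4.180 × 10^-3 × 250.0/50.00 = 0.02090 mol
mass of C6H8O6 = 0.02090 × 176.12 = 3.681 g
% C6H8O6 = 3.681 / 4.195 × 100 = 87.74 %

87.74 %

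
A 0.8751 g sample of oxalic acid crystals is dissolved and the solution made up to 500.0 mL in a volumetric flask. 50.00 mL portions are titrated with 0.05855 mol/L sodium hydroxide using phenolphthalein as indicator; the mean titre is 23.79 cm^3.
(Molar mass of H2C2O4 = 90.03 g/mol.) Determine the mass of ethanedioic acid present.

H2C2O4 + 2 NaOH → Na2C2O4 + 2 H2O
n(NaOH) per titration = 0.02379 × 0.05855 = 1.393 × 10^-3 mol
From the 1:2 ratio, n(H2C2O4) in each aliquot = 1/2 × 1.393 × 10^-3 = 6.965 × 10^-4 mol
n(H2C2O4) in the whole flask = 6.965 × 10^-4 × 500.0/50.00 = 6.965 × 10^-3 mol
mass of H2C2O4 = 6.965 × 10^-3 × 90.03 = 0.6270 g

0.6270 g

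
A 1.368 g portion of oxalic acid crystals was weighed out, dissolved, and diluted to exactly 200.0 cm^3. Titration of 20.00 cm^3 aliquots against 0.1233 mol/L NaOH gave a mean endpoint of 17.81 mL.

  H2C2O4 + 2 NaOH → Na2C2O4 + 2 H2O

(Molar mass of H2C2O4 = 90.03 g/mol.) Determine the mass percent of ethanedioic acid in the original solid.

n(NaOH) per titration = 0.01781 × 0.1233 = 2.196 × 10^-3 mol
From the 1:2 ratio, n(H2C2O4) in each aliquot = 1/2 × 2.196 × 10^-3 = 1.098 × 10^-3 mol
n(H2C2O4) in the whole flask = 1.098 × 10^-3 × 200.0/20.00 = 0.01098 mol
mass of H2C2O4 = 0.01098 × 90.03 = 0.9885 g
% H2C2O4 = 0.9885 / 1.368 × 100 = 72.26 %

72.26 %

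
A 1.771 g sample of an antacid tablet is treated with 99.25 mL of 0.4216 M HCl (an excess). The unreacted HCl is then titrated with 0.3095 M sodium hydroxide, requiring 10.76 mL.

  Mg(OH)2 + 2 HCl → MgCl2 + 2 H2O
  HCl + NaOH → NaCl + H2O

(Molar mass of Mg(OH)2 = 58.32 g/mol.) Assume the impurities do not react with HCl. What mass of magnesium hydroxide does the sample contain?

n(HCl) added = 0.09925 × 0.4216 = 0.04184 mol
n(NaOH) used in back-titration = 0.01076 × 0.3095 = 3.330 × 10^-3 mol
n(HCl) left over = 3.330 × 10^-3 mol (1:1 ratio)
n(HCl) consumed by analyte = 0.04184 − 3.330 × 10^-3 = 0.03851 mol
From the 1:2 ratio, n(Mg(OH)2) = 1/2 × 0.03851 = 0.01926 mol
mass of Mg(OH)2 = 0.01926 × 58.32 = 1.123 g

1.123 g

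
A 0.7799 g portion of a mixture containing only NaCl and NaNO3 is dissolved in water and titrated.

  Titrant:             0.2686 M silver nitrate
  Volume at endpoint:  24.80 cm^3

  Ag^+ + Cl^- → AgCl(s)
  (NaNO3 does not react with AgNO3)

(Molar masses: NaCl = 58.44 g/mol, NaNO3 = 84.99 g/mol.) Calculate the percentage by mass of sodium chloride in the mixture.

49.91 %

n(AgNO3) = 0.02480 × 0.2686 = 6.661 × 10^-3 mol
Let x = n(NaCl), y = n(NaNO3).
Titrant: 1x = 6.661 × 10^-3;  mass: 58.44x + 84.99y = 0.7799
Solving, x = 6.661 × 10^-3 mol, y = 4.596 × 10^-3 mol
mass of NaCl = 6.661 × 10^-3 × 58.44 = 0.3893 g
% NaCl = 0.3893 / 0.7799 × 100 = 49.91 %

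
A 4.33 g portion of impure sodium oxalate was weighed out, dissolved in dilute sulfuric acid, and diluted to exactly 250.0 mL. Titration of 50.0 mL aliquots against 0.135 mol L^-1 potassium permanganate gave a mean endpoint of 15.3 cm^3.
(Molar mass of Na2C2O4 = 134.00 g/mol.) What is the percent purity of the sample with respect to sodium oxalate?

79.9 %

2 MnO4^- + 5 C2O4^2- + 16 H^+ → 2 Mn^2+ + 10 CO2 + 8 H2O
n(KMnO4) per titration = 0.0153 × 0.135 = 2.07 × 10^-3 mol
From the 5:2 ratio, n(Na2C2O4) in each aliquot = 5/2 × 2.07 × 10^-3 = 5.16 × 10^-3 mol
n(Na2C2O4) in the whole flask = 5.16 × 10^-3 × 250.0/50.0 = 0.0258 mol
mass of Na2C2O4 = 0.0258 × 134.00 = 3.46 g
% Na2C2O4 = 3.46 / 4.33 × 100 = 79.9 %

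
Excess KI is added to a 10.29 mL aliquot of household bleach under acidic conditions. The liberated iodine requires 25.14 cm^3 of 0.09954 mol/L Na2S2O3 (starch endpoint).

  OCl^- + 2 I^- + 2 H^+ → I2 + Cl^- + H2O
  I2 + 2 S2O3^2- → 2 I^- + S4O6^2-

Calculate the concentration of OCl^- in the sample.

0.1216 mol/L

n(S2O3^2-) = 0.02514 × 0.09954 = 2.502 × 10^-3 mol
n(I2) = n(S2O3^2-)/2 = 1.251 × 10^-3 mol
n(OCl^-) in the aliquot = 1.251 × 10^-3 mol (1:1 ratio)
[OCl^-] = 1.251 × 10^-3 / 0.01029 = 0.1216 mol/L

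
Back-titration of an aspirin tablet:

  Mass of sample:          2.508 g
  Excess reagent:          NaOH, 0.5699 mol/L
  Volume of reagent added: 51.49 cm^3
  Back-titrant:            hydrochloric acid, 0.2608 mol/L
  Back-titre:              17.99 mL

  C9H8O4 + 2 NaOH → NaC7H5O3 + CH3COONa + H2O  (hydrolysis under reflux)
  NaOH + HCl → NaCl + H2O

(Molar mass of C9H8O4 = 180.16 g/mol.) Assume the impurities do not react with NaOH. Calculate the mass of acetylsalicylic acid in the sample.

2.221 g

n(NaOH) added = 0.05149 × 0.5699 = 0.02934 mol
n(HCl) used in back-titration = 0.01799 × 0.2608 = 4.692 × 10^-3 mol
n(NaOH) left over = 4.692 × 10^-3 mol (1:1 ratio)
n(NaOH) consumed by analyte = 0.02934 − 4.692 × 10^-3 = 0.02465 mol
From the 1:2 ratio, n(C9H8O4) = 1/2 × 0.02465 = 0.01233 mol
mass of C9H8O4 = 0.01233 × 180.16 = 2.221 g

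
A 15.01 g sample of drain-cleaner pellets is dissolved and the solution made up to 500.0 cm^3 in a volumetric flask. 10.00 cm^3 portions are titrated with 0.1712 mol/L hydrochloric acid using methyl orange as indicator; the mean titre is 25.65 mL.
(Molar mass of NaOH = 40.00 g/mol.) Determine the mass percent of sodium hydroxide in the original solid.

NaOH + HCl → NaCl + H2O
n(HCl) per titration = 0.02565 × 0.1712 = 4.391 × 10^-3 mol
n(NaOH) in each aliquot = 4.391 × 10^-3 mol (1:1 ratio)
n(NaOH) in the whole flask = 4.391 × 10^-3 × 500.0/10.00 = 0.2196 mol
mass of NaOH = 0.2196 × 40.00 = 8.783 g
% NaOH = 8.783 / 15.01 × 100 = 58.51 %

58.51 %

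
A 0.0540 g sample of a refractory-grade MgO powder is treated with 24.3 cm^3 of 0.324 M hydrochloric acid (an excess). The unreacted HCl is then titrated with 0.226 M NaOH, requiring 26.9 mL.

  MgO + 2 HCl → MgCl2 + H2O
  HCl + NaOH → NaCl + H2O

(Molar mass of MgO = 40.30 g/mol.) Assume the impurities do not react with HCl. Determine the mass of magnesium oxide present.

0.0361 g

n(HCl) added = 0.0243 × 0.324 = 7.87 × 10^-3 mol
n(NaOH) used in back-titration = 0.0269 × 0.226 = 6.08 × 10^-3 mol
n(HCl) left over = 6.08 × 10^-3 mol (1:1 ratio)
n(HCl) consumed by analyte = 7.87 × 10^-3 − 6.08 × 10^-3 = 1.79 × 10^-3 mol
From the 1:2 ratio, n(MgO) = 1/2 × 1.79 × 10^-3 = 8.97 × 10^-4 mol
mass of MgO = 8.97 × 10^-4 × 40.30 = 0.0361 g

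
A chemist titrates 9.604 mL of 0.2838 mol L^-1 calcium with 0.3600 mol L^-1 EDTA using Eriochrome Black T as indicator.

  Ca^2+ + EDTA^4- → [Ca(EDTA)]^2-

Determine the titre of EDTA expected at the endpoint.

n(Ca2+) = 0.009604 L × 0.2838 mol/L = 2.726 × 10^-3 mol
n(EDTA) = 2.726 × 10^-3 mol (1:1 stoichiometry)
V(EDTA) = 2.726 × 10^-3 mol / 0.3600 mol/L = 0.007571 L = 7.571 mL

7.571 mL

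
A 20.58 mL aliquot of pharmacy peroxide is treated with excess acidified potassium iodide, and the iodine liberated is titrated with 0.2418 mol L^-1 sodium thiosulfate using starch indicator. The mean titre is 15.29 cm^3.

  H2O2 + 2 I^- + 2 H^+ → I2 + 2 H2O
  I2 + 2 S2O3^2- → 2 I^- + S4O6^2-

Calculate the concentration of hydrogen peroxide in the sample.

n(S2O3^2-) = 0.01529 × 0.2418 = 3.697 × 10^-3 mol
n(I2) = n(S2O3^2-)/2 = 1.849 × 10^-3 mol
n(H2O2) in the aliquot = 1.849 × 10^-3 mol (1:1 ratio)
[H2O2] = 1.849 × 10^-3 / 0.02058 = 0.08982 mol/L

0.08982 mol/L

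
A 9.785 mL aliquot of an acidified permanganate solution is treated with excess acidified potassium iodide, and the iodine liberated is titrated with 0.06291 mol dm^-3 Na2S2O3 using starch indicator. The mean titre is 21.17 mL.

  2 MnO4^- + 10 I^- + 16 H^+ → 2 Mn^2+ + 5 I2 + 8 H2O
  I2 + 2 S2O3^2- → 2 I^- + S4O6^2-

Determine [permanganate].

0.02722 mol/L

n(S2O3^2-) = 0.02117 × 0.06291 = 1.332 × 10^-3 mol
n(I2) = n(S2O3^2-)/2 = 6.659 × 10^-4 mol
From the 2:5 ratio, n(MnO4^-) in the aliquot = 2/5 × 6.659 × 10^-4 = 2.664 × 10^-4 mol
[MnO4^-] = 2.664 × 10^-4 / 0.009785 = 0.02722 mol/L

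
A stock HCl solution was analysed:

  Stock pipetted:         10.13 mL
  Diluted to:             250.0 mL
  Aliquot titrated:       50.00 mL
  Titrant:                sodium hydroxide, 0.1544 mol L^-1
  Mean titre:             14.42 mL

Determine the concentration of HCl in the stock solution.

HCl + NaOH → NaCl + H2O
n(NaOH) = 0.01442 × 0.1544 = 2.226 × 10^-3 mol
n(HCl) in the aliquot = 2.226 × 10^-3 mol (1:1 ratio)
[HCl]_dilute = 2.226 × 10^-3 / 0.05000 = 0.04453 mol/L
Dilution factor = 250.0 / 10.13 = 24.68
[HCl]_stock = 0.04453 × 24.68 = 1.099 mol/L

1.099 mol/L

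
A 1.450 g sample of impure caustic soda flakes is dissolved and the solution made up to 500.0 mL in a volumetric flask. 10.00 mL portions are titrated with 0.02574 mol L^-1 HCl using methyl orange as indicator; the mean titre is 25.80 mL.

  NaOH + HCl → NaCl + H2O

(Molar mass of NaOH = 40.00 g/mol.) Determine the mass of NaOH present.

n(HCl) per titration = 0.02580 × 0.02574 = 6.641 × 10^-4 mol
n(NaOH) in each aliquot = 6.641 × 10^-4 mol (1:1 ratio)
n(NaOH) in the whole flask = 6.641 × 10^-4 × 500.0/10.00 = 0.03320 mol
mass of NaOH = 0.03320 × 40.00 = 1.328 g

1.328 g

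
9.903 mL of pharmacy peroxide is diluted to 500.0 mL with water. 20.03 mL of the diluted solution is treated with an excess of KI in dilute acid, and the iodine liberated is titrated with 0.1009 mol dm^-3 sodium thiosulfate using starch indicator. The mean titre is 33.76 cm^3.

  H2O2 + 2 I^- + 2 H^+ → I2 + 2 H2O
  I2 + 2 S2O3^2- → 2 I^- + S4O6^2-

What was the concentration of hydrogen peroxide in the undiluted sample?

n(S2O3^2-) = 0.03376 × 0.1009 = 3.406 × 10^-3 mol
n(I2) = n(S2O3^2-)/2 = 1.703 × 10^-3 mol
n(H2O2) in the aliquot = 1.703 × 10^-3 mol (1:1 ratio)
[H2O2]_dilute = 1.703 × 10^-3 / 0.02003 = 0.08503 mol/L
[H2O2]_original = 0.08503 × 500.0/9.903 = 4.293 mol/L

4.293 mol/L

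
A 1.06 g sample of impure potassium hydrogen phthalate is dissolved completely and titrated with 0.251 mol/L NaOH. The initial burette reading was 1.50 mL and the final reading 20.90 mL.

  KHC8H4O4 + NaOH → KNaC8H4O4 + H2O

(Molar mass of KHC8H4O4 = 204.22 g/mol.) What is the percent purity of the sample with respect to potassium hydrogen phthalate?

93.8 %

n(NaOH) = 0.0194 L × 0.251 mol/L = 4.87 × 10^-3 mol
n(KHC8H4O4) = 4.87 × 10^-3 mol (1:1 ratio)
mass of KHC8H4O4 = 4.87 × 10^-3 × 204.22 g/mol = 0.994 g
% KHC8H4O4 = 0.994 / 1.06 × 100 = 93.8 %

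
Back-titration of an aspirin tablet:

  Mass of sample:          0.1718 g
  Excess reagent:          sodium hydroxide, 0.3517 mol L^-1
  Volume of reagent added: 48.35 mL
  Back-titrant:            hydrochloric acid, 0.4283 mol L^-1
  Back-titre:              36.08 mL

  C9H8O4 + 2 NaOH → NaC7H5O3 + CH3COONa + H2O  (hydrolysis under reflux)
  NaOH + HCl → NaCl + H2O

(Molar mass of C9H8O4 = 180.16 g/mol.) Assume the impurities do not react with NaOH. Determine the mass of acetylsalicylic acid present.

n(NaOH) added = 0.04835 × 0.3517 = 0.01700 mol
n(HCl) used in back-titration = 0.03608 × 0.4283 = 0.01545 mol
n(NaOH) left over = 0.01545 mol (1:1 ratio)
n(NaOH) consumed by analyte = 0.01700 − 0.01545 = 1.552 × 10^-3 mol
From the 1:2 ratio, n(C9H8O4) = 1/2 × 1.552 × 10^-3 = 7.758 × 10^-4 mol
mass of C9H8O4 = 7.758 × 10^-4 × 180.16 = 0.1398 g

0.1398 g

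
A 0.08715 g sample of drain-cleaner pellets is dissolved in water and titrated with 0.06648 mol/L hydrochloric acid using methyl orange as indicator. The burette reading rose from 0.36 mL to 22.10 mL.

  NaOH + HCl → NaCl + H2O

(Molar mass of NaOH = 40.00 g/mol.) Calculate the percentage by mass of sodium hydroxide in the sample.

n(HCl) = 0.02174 L × 0.06648 mol/L = 1.445 × 10^-3 mol
n(NaOH) = 1.445 × 10^-3 mol (1:1 ratio)
mass of NaOH = 1.445 × 10^-3 × 40.00 g/mol = 0.05781 g
% NaOH = 0.05781 / 0.08715 × 100 = 66.34 %

66.34 %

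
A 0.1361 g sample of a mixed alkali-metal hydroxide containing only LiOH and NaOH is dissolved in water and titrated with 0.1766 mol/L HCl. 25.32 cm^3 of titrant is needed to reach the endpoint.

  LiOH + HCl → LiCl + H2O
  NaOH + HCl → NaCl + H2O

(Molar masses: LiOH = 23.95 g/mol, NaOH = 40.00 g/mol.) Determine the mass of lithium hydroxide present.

0.06381 g

n(HCl) = 0.02532 × 0.1766 = 4.472 × 10^-3 mol
Let x = n(LiOH), y = n(NaOH).
Titrant: 1x + 1y = 4.472 × 10^-3;  mass: 23.95x + 40.00y = 0.1361
Solving, x = 2.664 × 10^-3 mol, y = 1.807 × 10^-3 mol
mass of LiOH = 2.664 × 10^-3 × 23.95 = 0.06381 g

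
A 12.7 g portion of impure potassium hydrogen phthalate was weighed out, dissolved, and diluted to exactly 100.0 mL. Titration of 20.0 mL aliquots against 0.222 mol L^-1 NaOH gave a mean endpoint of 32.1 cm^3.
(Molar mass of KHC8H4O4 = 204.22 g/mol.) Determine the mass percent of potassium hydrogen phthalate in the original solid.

57.3 %

KHC8H4O4 + NaOH → KNaC8H4O4 + H2O
n(NaOH) per titration = 0.0321 × 0.222 = 7.13 × 10^-3 mol
n(KHC8H4O4) in each aliquot = 7.13 × 10^-3 mol (1:1 ratio)
n(KHC8H4O4) in the whole flask = 7.13 × 10^-3 × 100.0/20.0 = 0.0356 mol
mass of KHC8H4O4 = 0.0356 × 204.22 = 7.28 g
% KHC8H4O4 = 7.28 / 12.7 × 100 = 57.3 %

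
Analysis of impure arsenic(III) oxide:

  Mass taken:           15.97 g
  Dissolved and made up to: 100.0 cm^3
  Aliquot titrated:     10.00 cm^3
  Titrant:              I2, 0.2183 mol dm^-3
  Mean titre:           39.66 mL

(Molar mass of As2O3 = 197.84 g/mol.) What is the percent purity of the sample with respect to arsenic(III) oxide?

As2O3 + 2 I2 + 2 H2O → As2O5 + 4 HI
n(I2) per titration = 0.03966 × 0.2183 = 8.658 × 10^-3 mol
From the 1:2 ratio, n(As2O3) in each aliquot = 1/2 × 8.658 × 10^-3 = 4.329 × 10^-3 mol
n(As2O3) in the whole flask = 4.329 × 10^-3 × 100.0/10.00 = 0.04329 mol
mass of As2O3 = 0.04329 × 197.84 = 8.564 g
% As2O3 = 8.564 / 15.97 × 100 = 53.63 %

53.63 %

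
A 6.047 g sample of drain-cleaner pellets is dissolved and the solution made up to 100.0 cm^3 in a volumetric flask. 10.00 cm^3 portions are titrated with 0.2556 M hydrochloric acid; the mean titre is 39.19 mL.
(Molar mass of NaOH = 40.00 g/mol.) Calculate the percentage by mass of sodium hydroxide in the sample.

66.26 %

NaOH + HCl → NaCl + H2O
n(HCl) per titration = 0.03919 × 0.2556 = 0.01002 mol
n(NaOH) in each aliquot = 0.01002 mol (1:1 ratio)
n(NaOH) in the whole flask = 0.01002 × 100.0/10.00 = 0.1002 mol
mass of NaOH = 0.1002 × 40.00 = 4.007 g
% NaOH = 4.007 / 6.047 × 100 = 66.26 %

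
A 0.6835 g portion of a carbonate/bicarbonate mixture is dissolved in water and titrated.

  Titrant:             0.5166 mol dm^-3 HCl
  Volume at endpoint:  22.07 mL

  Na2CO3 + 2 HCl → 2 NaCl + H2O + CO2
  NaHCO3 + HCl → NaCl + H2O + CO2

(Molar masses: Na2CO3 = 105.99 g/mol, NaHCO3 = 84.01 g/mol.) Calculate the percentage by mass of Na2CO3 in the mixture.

n(HCl) = 0.02207 × 0.5166 = 0.01140 mol
Let x = n(Na2CO3), y = n(NaHCO3).
Titrant: 2x + 1y = 0.01140;  mass: 105.99x + 84.01y = 0.6835
Solving, x = 4.423 × 10^-3 mol, y = 2.556 × 10^-3 mol
mass of Na2CO3 = 4.423 × 10^-3 × 105.99 = 0.4687 g
% Na2CO3 = 0.4687 / 0.6835 × 100 = 68.58 %

68.58 %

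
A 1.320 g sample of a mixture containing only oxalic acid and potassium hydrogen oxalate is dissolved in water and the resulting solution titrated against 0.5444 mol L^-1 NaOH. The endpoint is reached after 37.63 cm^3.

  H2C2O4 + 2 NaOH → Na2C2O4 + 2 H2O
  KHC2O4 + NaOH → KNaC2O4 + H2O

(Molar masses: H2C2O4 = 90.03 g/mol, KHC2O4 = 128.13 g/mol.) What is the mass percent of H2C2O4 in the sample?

n(NaOH) = 0.03763 × 0.5444 = 0.02049 mol
Let x = n(H2C2O4), y = n(KHC2O4).
Titrant: 2x + 1y = 0.02049;  mass: 90.03x + 128.13y = 1.320
Solving, x = 7.850 × 10^-3 mol, y = 4.787 × 10^-3 mol
mass of H2C2O4 = 7.850 × 10^-3 × 90.03 = 0.7067 g
% H2C2O4 = 0.7067 / 1.320 × 100 = 53.54 %

53.54 %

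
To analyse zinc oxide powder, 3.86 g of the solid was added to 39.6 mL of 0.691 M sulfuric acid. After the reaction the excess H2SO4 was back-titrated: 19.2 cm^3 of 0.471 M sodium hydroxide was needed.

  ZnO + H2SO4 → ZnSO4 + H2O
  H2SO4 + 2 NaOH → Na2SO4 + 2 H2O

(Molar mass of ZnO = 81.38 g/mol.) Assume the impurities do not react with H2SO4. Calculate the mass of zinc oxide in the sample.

n(H2SO4) added = 0.0396 × 0.691 = 0.0274 mol
n(NaOH) used in back-titration = 0.0192 × 0.471 = 9.04 × 10^-3 mol
From the 1:2 ratio, n(H2SO4) left over = 1/2 × 9.04 × 10^-3 = 4.52 × 10^-3 mol
n(H2SO4) consumed by analyte = 0.0274 − 4.52 × 10^-3 = 0.0228 mol
n(ZnO) = 0.0228 mol (1:1 ratio)
mass of ZnO = 0.0228 × 81.38 = 1.86 g

1.86 g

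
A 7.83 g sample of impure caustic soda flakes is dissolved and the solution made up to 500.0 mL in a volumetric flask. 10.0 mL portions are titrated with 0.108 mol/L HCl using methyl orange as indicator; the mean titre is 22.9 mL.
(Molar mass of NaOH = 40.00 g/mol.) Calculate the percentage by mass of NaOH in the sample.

NaOH + HCl → NaCl + H2O
n(HCl) per titration = 0.0229 × 0.108 = 2.47 × 10^-3 mol
n(NaOH) in each aliquot = 2.47 × 10^-3 mol (1:1 ratio)
n(NaOH) in the whole flask = 2.47 × 10^-3 × 500.0/10.0 = 0.124 mol
mass of NaOH = 0.124 × 40.00 = 4.95 g
% NaOH = 4.95 / 7.83 × 100 = 63.2 %

63.2 %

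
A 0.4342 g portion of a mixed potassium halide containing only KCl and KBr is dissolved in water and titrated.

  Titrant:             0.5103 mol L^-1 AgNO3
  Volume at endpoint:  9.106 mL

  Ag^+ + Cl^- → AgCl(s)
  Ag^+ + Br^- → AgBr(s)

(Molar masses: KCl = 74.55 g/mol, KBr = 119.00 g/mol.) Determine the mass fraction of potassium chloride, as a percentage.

n(AgNO3) = 0.009106 × 0.5103 = 4.647 × 10^-3 mol
Let x = n(KCl), y = n(KBr).
Titrant: 1x + 1y = 4.647 × 10^-3;  mass: 74.55x + 119.00y = 0.4342
Solving, x = 2.672 × 10^-3 mol, y = 1.975 × 10^-3 mol
mass of KCl = 2.672 × 10^-3 × 74.55 = 0.1992 g
% KCl = 0.1992 / 0.4342 × 100 = 45.88 %

45.88 %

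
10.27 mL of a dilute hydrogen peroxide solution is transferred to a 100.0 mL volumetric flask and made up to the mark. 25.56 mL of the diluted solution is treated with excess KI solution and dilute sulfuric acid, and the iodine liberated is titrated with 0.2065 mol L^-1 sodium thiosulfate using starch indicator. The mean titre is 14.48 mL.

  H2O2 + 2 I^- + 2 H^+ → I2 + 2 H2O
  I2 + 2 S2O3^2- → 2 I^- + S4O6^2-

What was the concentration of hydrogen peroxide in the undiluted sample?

n(S2O3^2-) = 0.01448 × 0.2065 = 2.990 × 10^-3 mol
n(I2) = n(S2O3^2-)/2 = 1.495 × 10^-3 mol
n(H2O2) in the aliquot = 1.495 × 10^-3 mol (1:1 ratio)
[H2O2]_dilute = 1.495 × 10^-3 / 0.02556 = 0.05849 mol/L
[H2O2]_original = 0.05849 × 100.0/10.27 = 0.5695 mol/L

0.5695 mol/L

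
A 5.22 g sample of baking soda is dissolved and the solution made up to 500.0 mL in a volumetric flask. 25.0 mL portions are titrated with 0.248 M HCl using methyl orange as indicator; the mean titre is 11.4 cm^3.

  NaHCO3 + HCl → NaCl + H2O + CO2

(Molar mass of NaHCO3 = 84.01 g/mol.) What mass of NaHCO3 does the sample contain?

n(HCl) per titration = 0.0114 × 0.248 = 2.83 × 10^-3 mol
n(NaHCO3) in each aliquot = 2.83 × 10^-3 mol (1:1 ratio)
n(NaHCO3) in the whole flask = 2.83 × 10^-3 × 500.0/25.0 = 0.0565 mol
mass of NaHCO3 = 0.0565 × 84.01 = 4.75 g

4.75 g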